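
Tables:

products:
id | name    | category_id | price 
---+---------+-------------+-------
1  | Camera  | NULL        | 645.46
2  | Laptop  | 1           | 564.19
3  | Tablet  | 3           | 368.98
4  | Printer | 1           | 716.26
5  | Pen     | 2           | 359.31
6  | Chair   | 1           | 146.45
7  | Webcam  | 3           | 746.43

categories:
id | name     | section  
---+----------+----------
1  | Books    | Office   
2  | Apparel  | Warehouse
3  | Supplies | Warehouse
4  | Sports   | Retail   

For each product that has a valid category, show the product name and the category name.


INNER JOIN keeps only products rows whose category_id matches an id in categories. Walk through each product:
  - product 1 (Camera): category_id=NULL, no match -> dropped
  - product 2 (Laptop): category_id=1 -> matches Books
  - product 3 (Tablet): category_id=3 -> matches Supplies
  - product 4 (Printer): category_id=1 -> matches Books
  - product 5 (Pen): category_id=2 -> matches Apparel
  - product 6 (Chair): category_id=1 -> matches Books
  - product 7 (Webcam): category_id=3 -> matches Supplies
So 1 of 7 rows is dropped.

SQL:
SELECT a.name, b.name AS category
FROM products a
INNER JOIN categories b ON a.category_id = b.id

Result:
name    | category
--------+---------
Laptop  | Books   
Tablet  | Supplies
Printer | Books   
Pen     | Apparel 
Chair   | Books   
Webcam  | Supplies


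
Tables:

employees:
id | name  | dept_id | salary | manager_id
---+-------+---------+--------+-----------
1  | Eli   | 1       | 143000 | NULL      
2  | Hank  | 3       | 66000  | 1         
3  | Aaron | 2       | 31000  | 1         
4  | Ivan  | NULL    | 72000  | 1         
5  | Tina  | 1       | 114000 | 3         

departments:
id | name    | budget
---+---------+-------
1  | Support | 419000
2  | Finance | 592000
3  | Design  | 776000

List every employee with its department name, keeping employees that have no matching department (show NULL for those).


LEFT JOIN keeps every row from employees (the left table); where dept_id has no match in departments, the department columns become NULL. Walk through each employee:
  - employee 1 (Eli): dept_id=1 -> matches Support
  - employee 2 (Hank): dept_id=3 -> matches Design
  - employee 3 (Aaron): dept_id=2 -> matches Finance
  - employee 4 (Ivan): dept_id=NULL, no match -> kept with NULL
  - employee 5 (Tina): dept_id=1 -> matches Support
All 5 rows appear; 1 has NULL department.

SQL:
SELECT a.name, b.name AS department
FROM employees a
LEFT JOIN departments b ON a.dept_id = b.id

Result:
name  | department
------+-----------
Eli   | Support   
Hank  | Design    
Aaron | Finance   
Ivan  | NULL      
Tina  | Support   


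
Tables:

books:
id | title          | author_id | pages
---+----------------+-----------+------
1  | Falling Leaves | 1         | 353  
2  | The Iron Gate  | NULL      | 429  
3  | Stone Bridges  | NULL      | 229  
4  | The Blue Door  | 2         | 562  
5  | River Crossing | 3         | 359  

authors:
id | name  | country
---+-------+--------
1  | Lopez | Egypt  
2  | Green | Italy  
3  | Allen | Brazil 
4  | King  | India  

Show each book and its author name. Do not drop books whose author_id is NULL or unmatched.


LEFT JOIN keeps every row from books (the left table); where author_id has no match in authors, the author columns become NULL. Walk through each book:
  - book 1 (Falling Leaves): author_id=1 -> matches Lopez
  - book 2 (The Iron Gate): author_id=NULL, no match -> kept with NULL
  - book 3 (Stone Bridges): author_id=NULL, no match -> kept with NULL
  - book 4 (The Blue Door): author_id=2 -> matches Green
  - book 5 (River Crossing): author_id=3 -> matches Allen
All 5 rows appear; 2 have NULL author.

SQL:
SELECT a.title, b.name AS author
FROM books a
LEFT JOIN authors b ON a.author_id = b.id

Result:
title          | author
---------------+-------
Falling Leaves | Lopez 
The Iron Gate  | NULL  
Stone Bridges  | NULL  
The Blue Door  | Green 
River Crossing | Allen 


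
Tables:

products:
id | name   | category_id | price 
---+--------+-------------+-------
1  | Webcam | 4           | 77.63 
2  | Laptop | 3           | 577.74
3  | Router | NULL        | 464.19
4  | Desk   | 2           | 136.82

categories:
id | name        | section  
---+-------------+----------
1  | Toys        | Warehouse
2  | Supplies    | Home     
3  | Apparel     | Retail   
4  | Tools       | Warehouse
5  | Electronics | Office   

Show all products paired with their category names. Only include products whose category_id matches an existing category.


INNER JOIN keeps only products rows whose category_id matches an id in categories. Walk through each product:
  - product 1 (Webcam): category_id=4 -> matches Tools
  - product 2 (Laptop): category_id=3 -> matches Apparel
  - product 3 (Router): category_id=NULL, no match -> dropped
  - product 4 (Desk): category_id=2 -> matches Supplies
So 1 of 4 rows is dropped.

SQL:
SELECT a.name, b.name AS category
FROM products a
INNER JOIN categories b ON a.category_id = b.id

Result:
name   | category
-------+---------
Webcam | Tools   
Laptop | Apparel 
Desk   | Supplies


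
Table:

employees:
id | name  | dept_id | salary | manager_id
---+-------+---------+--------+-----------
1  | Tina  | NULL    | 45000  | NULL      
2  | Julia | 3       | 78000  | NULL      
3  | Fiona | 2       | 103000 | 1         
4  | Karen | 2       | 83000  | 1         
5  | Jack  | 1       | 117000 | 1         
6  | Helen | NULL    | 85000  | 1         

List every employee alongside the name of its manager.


This is a self-join: employees is joined to a second copy of itself, matching each row's manager_id to another row's id. Use LEFT JOIN so rows with manager_id=NULL are kept.
  - employee 1 (Tina): manager_id=NULL -> NULL
  - employee 2 (Julia): manager_id=NULL -> NULL
  - employee 3 (Fiona): manager_id=1 -> Tina
  - employee 4 (Karen): manager_id=1 -> Tina
  - employee 5 (Jack): manager_id=1 -> Tina
  - employee 6 (Helen): manager_id=1 -> Tina

SQL:
SELECT a.name AS item, b.name AS manager
FROM employees a
LEFT JOIN employees b ON a.manager_id = b.id

Result:
item  | manager
------+--------
Tina  | NULL   
Julia | NULL   
Fiona | Tina   
Karen | Tina   
Jack  | Tina   
Helen | Tina   


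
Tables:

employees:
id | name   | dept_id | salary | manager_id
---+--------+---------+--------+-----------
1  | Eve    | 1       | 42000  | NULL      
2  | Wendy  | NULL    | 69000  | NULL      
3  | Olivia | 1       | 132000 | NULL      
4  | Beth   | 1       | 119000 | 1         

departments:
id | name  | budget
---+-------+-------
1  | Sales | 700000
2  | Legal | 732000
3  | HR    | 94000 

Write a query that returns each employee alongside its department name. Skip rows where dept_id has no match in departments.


INNER JOIN keeps only employees rows whose dept_id matches an id in departments. Walk through each employee:
  - employee 1 (Eve): dept_id=1 -> matches Sales
  - employee 2 (Wendy): dept_id=NULL, no match -> dropped
  - employee 3 (Olivia): dept_id=1 -> matches Sales
  - employee 4 (Beth): dept_id=1 -> matches Sales
So 1 of 4 rows is dropped.

SQL:
SELECT a.name, b.name AS department
FROM employees a
INNER JOIN departments b ON a.dept_id = b.id

Result:
name   | department
-------+-----------
Eve    | Sales     
Olivia | Sales     
Beth   | Sales     


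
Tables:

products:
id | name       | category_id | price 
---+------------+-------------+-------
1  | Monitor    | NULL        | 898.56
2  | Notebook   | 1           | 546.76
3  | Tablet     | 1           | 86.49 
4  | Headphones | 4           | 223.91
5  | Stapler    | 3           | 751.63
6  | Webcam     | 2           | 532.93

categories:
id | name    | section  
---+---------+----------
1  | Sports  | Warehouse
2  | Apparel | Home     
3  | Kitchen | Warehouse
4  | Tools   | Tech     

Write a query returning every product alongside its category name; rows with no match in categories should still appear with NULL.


LEFT JOIN keeps every row from products (the left table); where category_id has no match in categories, the category columns become NULL. Walk through each product:
  - product 1 (Monitor): category_id=NULL, no match -> kept with NULL
  - product 2 (Notebook): category_id=1 -> matches Sports
  - product 3 (Tablet): category_id=1 -> matches Sports
  - product 4 (Headphones): category_id=4 -> matches Tools
  - product 5 (Stapler): category_id=3 -> matches Kitchen
  - product 6 (Webcam): category_id=2 -> matches Apparel
All 6 rows appear; 1 has NULL category.

SQL:
SELECT a.name, b.name AS category
FROM products a
LEFT JOIN categories b ON a.category_id = b.id

Result:
name       | category
-----------+---------
Monitor    | NULL    
Notebook   | Sports  
Tablet     | Sports  
Headphones | Tools   
Stapler    | Kitchen 
Webcam     | Apparel 


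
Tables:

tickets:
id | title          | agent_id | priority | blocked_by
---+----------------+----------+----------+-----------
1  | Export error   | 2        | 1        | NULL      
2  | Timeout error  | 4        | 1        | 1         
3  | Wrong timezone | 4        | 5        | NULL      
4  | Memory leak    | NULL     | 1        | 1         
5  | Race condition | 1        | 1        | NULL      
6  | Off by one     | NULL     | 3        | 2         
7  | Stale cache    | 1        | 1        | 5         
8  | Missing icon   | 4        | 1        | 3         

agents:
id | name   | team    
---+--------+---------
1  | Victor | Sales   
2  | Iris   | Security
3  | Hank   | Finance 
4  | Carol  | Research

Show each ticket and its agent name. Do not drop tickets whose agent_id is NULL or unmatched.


LEFT JOIN keeps every row from tickets (the left table); where agent_id has no match in agents, the agent columns become NULL. Walk through each ticket:
  - ticket 1 (Export error): agent_id=2 -> matches Iris
  - ticket 2 (Timeout error): agent_id=4 -> matches Carol
  - ticket 3 (Wrong timezone): agent_id=4 -> matches Carol
  - ticket 4 (Memory leak): agent_id=NULL, no match -> kept with NULL
  - ticket 5 (Race condition): agent_id=1 -> matches Victor
  - ticket 6 (Off by one): agent_id=NULL, no match -> kept with NULL
  - ticket 7 (Stale cache): agent_id=1 -> matches Victor
  - ticket 8 (Missing icon): agent_id=4 -> matches Carol
All 8 rows appear; 2 have NULL agent.

SQL:
SELECT a.title, b.name AS agent
FROM tickets a
LEFT JOIN agents b ON a.agent_id = b.id

Result:
title          | agent 
---------------+-------
Export error   | Iris  
Timeout error  | Carol 
Wrong timezone | Carol 
Memory leak    | NULL  
Race condition | Victor
Off by one     | NULL  
Stale cache    | Victor
Missing icon   | Carol 


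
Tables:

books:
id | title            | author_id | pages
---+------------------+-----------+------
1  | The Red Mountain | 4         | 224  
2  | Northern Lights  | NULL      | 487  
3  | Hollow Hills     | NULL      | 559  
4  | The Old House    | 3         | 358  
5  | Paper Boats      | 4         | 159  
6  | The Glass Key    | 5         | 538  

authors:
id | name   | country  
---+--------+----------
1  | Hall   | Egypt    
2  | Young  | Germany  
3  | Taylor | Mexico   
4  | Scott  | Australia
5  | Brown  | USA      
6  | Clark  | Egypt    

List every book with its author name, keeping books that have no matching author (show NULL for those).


LEFT JOIN keeps every row from books (the left table); where author_id has no match in authors, the author columns become NULL. Walk through each book:
  - book 1 (The Red Mountain): author_id=4 -> matches Scott
  - book 2 (Northern Lights): author_id=NULL, no match -> kept with NULL
  - book 3 (Hollow Hills): author_id=NULL, no match -> kept with NULL
  - book 4 (The Old House): author_id=3 -> matches Taylor
  - book 5 (Paper Boats): author_id=4 -> matches Scott
  - book 6 (The Glass Key): author_id=5 -> matches Brown
All 6 rows appear; 2 have NULL author.

SQL:
SELECT a.title, b.name AS author
FROM books a
LEFT JOIN authors b ON a.author_id = b.id

Result:
title            | author
-----------------+-------
The Red Mountain | Scott 
Northern Lights  | NULL  
Hollow Hills     | NULL  
The Old House    | Taylor
Paper Boats      | Scott 
The Glass Key    | Brown 


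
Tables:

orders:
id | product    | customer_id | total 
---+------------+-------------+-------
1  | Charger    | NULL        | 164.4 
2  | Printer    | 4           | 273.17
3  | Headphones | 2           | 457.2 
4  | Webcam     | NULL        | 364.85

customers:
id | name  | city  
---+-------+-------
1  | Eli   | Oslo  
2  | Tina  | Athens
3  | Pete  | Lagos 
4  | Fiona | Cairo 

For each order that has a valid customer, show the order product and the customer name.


INNER JOIN keeps only orders rows whose customer_id matches an id in customers. Walk through each order:
  - order 1 (Charger): customer_id=NULL, no match -> dropped
  - order 2 (Printer): customer_id=4 -> matches Fiona
  - order 3 (Headphones): customer_id=2 -> matches Tina
  - order 4 (Webcam): customer_id=NULL, no match -> dropped
So 2 of 4 rows are dropped.

SQL:
SELECT a.product, b.name AS customer
FROM orders a
INNER JOIN customers b ON a.customer_id = b.id

Result:
product    | customer
-----------+---------
Printer    | Fiona   
Headphones | Tina    


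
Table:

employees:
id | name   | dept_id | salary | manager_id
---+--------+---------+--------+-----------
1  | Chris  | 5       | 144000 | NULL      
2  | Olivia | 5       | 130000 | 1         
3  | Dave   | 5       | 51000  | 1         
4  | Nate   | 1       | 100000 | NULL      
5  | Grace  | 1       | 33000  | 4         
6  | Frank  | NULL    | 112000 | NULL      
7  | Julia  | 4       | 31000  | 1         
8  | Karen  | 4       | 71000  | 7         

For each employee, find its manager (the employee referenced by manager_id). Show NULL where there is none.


This is a self-join: employees is joined to a second copy of itself, matching each row's manager_id to another row's id. Use LEFT JOIN so rows with manager_id=NULL are kept.
  - employee 1 (Chris): manager_id=NULL -> NULL
  - employee 2 (Olivia): manager_id=1 -> Chris
  - employee 3 (Dave): manager_id=1 -> Chris
  - employee 4 (Nate): manager_id=NULL -> NULL
  - employee 5 (Grace): manager_id=4 -> Nate
  - employee 6 (Frank): manager_id=NULL -> NULL
  - employee 7 (Julia): manager_id=1 -> Chris
  - employee 8 (Karen): manager_id=7 -> Julia

SQL:
SELECT a.name AS item, b.name AS manager
FROM employees a
LEFT JOIN employees b ON a.manager_id = b.id

Result:
item   | manager
-------+--------
Chris  | NULL   
Olivia | Chris  
Dave   | Chris  
Nate   | NULL   
Grace  | Nate   
Frank  | NULL   
Julia  | Chris  
Karen  | Julia  


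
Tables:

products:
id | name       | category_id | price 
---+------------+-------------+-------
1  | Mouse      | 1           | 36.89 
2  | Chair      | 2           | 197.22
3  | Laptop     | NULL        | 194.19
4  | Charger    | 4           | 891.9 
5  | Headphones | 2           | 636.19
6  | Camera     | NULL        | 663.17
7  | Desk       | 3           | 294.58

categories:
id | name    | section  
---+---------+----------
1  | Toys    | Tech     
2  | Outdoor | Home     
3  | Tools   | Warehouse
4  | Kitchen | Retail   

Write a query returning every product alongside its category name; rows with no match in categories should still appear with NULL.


LEFT JOIN keeps every row from products (the left table); where category_id has no match in categories, the category columns become NULL. Walk through each product:
  - product 1 (Mouse): category_id=1 -> matches Toys
  - product 2 (Chair): category_id=2 -> matches Outdoor
  - product 3 (Laptop): category_id=NULL, no match -> kept with NULL
  - product 4 (Charger): category_id=4 -> matches Kitchen
  - product 5 (Headphones): category_id=2 -> matches Outdoor
  - product 6 (Camera): category_id=NULL, no match -> kept with NULL
  - product 7 (Desk): category_id=3 -> matches Tools
All 7 rows appear; 2 have NULL category.

SQL:
SELECT a.name, b.name AS category
FROM products a
LEFT JOIN categories b ON a.category_id = b.id

Result:
name       | category
-----------+---------
Mouse      | Toys    
Chair      | Outdoor 
Laptop     | NULL    
Charger    | Kitchen 
Headphones | Outdoor 
Camera     | NULL    
Desk       | Tools   


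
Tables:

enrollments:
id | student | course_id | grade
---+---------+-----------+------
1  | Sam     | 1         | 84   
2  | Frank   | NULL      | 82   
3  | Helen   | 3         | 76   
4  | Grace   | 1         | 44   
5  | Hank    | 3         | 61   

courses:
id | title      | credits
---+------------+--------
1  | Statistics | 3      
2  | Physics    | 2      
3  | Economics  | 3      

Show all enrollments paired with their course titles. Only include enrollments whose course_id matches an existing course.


INNER JOIN keeps only enrollments rows whose course_id matches an id in courses. Walk through each enrollment:
  - enrollment 1 (Sam): course_id=1 -> matches Statistics
  - enrollment 2 (Frank): course_id=NULL, no match -> dropped
  - enrollment 3 (Helen): course_id=3 -> matches Economics
  - enrollment 4 (Grace): course_id=1 -> matches Statistics
  - enrollment 5 (Hank): course_id=3 -> matches Economics
So 1 of 5 rows is dropped.

SQL:
SELECT a.student, b.title AS course
FROM enrollments a
INNER JOIN courses b ON a.course_id = b.id

Result:
student | course    
--------+-----------
Sam     | Statistics
Helen   | Economics 
Grace   | Statistics
Hank    | Economics 


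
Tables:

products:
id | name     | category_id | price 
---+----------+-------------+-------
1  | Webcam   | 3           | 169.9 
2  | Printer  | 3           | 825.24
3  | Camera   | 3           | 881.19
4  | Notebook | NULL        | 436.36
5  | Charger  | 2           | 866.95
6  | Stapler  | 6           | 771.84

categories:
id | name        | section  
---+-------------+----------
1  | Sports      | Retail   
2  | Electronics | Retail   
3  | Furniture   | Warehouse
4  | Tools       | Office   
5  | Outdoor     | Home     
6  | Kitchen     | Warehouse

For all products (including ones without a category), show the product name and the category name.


LEFT JOIN keeps every row from products (the left table); where category_id has no match in categories, the category columns become NULL. Walk through each product:
  - product 1 (Webcam): category_id=3 -> matches Furniture
  - product 2 (Printer): category_id=3 -> matches Furniture
  - product 3 (Camera): category_id=3 -> matches Furniture
  - product 4 (Notebook): category_id=NULL, no match -> kept with NULL
  - product 5 (Charger): category_id=2 -> matches Electronics
  - product 6 (Stapler): category_id=6 -> matches Kitchen
All 6 rows appear; 1 has NULL category.

SQL:
SELECT a.name, b.name AS category
FROM products a
LEFT JOIN categories b ON a.category_id = b.id

Result:
name     | category   
---------+------------
Webcam   | Furniture  
Printer  | Furniture  
Camera   | Furniture  
Notebook | NULL       
Charger  | Electronics
Stapler  | Kitchen    


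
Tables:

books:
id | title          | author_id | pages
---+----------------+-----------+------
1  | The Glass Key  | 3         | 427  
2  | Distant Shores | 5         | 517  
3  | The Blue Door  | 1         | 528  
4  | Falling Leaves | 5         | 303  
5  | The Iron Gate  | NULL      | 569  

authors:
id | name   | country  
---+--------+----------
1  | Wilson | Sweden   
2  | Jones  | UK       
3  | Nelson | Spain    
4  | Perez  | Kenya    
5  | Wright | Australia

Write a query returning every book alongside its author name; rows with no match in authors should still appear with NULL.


LEFT JOIN keeps every row from books (the left table); where author_id has no match in authors, the author columns become NULL. Walk through each book:
  - book 1 (The Glass Key): author_id=3 -> matches Nelson
  - book 2 (Distant Shores): author_id=5 -> matches Wright
  - book 3 (The Blue Door): author_id=1 -> matches Wilson
  - book 4 (Falling Leaves): author_id=5 -> matches Wright
  - book 5 (The Iron Gate): author_id=NULL, no match -> kept with NULL
All 5 rows appear; 1 has NULL author.

SQL:
SELECT a.title, b.name AS author
FROM books a
LEFT JOIN authors b ON a.author_id = b.id

Result:
title          | author
---------------+-------
The Glass Key  | Nelson
Distant Shores | Wright
The Blue Door  | Wilson
Falling Leaves | Wright
The Iron Gate  | NULL  


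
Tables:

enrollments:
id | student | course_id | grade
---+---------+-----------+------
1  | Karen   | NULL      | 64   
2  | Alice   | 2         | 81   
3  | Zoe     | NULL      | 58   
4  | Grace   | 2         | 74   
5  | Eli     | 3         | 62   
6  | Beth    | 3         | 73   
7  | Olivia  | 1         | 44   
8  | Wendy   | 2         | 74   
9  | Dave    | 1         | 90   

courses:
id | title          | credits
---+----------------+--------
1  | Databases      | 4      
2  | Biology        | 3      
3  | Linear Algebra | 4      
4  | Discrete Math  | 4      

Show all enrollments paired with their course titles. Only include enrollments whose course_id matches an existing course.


INNER JOIN keeps only enrollments rows whose course_id matches an id in courses. Walk through each enrollment:
  - enrollment 1 (Karen): course_id=NULL, no match -> dropped
  - enrollment 2 (Alice): course_id=2 -> matches Biology
  - enrollment 3 (Zoe): course_id=NULL, no match -> dropped
  - enrollment 4 (Grace): course_id=2 -> matches Biology
  - enrollment 5 (Eli): course_id=3 -> matches Linear Algebra
  - enrollment 6 (Beth): course_id=3 -> matches Linear Algebra
  - enrollment 7 (Olivia): course_id=1 -> matches Databases
  - enrollment 8 (Wendy): course_id=2 -> matches Biology
  - enrollment 9 (Dave): course_id=1 -> matches Databases
So 2 of 9 rows are dropped.

SQL:
SELECT a.student, b.title AS course
FROM enrollments a
INNER JOIN courses b ON a.course_id = b.id

Result:
student | course        
--------+---------------
Alice   | Biology       
Grace   | Biology       
Eli     | Linear Algebra
Beth    | Linear Algebra
Olivia  | Databases     
Wendy   | Biology       
Dave    | Databases     


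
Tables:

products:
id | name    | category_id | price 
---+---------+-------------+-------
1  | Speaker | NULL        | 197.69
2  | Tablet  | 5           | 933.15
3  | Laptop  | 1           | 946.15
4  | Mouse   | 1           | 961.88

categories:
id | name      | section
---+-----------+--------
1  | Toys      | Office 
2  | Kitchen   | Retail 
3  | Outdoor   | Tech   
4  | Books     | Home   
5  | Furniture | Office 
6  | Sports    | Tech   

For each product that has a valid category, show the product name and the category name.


INNER JOIN keeps only products rows whose category_id matches an id in categories. Walk through each product:
  - product 1 (Speaker): category_id=NULL, no match -> dropped
  - product 2 (Tablet): category_id=5 -> matches Furniture
  - product 3 (Laptop): category_id=1 -> matches Toys
  - product 4 (Mouse): category_id=1 -> matches Toys
So 1 of 4 rows is dropped.

SQL:
SELECT a.name, b.name AS category
FROM products a
INNER JOIN categories b ON a.category_id = b.id

Result:
name   | category 
-------+----------
Tablet | Furniture
Laptop | Toys     
Mouse  | Toys     


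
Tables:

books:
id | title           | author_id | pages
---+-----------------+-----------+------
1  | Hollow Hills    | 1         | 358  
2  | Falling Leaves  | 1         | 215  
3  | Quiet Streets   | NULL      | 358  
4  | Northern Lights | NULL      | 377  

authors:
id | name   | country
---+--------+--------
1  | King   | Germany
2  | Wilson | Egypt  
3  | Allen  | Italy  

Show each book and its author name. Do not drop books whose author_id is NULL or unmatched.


LEFT JOIN keeps every row from books (the left table); where author_id has no match in authors, the author columns become NULL. Walk through each book:
  - book 1 (Hollow Hills): author_id=1 -> matches King
  - book 2 (Falling Leaves): author_id=1 -> matches King
  - book 3 (Quiet Streets): author_id=NULL, no match -> kept with NULL
  - book 4 (Northern Lights): author_id=NULL, no match -> kept with NULL
All 4 rows appear; 2 have NULL author.

SQL:
SELECT a.title, b.name AS author
FROM books a
LEFT JOIN authors b ON a.author_id = b.id

Result:
title           | author
----------------+-------
Hollow Hills    | King  
Falling Leaves  | King  
Quiet Streets   | NULL  
Northern Lights | NULL  


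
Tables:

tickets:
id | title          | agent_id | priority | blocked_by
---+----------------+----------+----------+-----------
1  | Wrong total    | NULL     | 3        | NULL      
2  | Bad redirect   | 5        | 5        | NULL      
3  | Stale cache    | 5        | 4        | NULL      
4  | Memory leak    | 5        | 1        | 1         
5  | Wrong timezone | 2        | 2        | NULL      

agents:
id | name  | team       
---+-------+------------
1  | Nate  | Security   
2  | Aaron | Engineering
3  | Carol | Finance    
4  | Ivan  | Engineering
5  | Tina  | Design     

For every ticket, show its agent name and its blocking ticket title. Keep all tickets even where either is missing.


Two LEFT JOINs from the same base table tickets: one to agents via agent_id, one to tickets itself via blocked_by. Both are LEFT so every ticket is preserved.
Match against agents:
  - ticket 1 (Wrong total): agent_id=NULL, no match -> kept with NULL
  - ticket 2 (Bad redirect): agent_id=5 -> matches Tina
  - ticket 3 (Stale cache): agent_id=5 -> matches Tina
  - ticket 4 (Memory leak): agent_id=5 -> matches Tina
  - ticket 5 (Wrong timezone): agent_id=2 -> matches Aaron
Match against tickets (self):
  - ticket 1 (Wrong total): blocked_by=NULL -> NULL
  - ticket 2 (Bad redirect): blocked_by=NULL -> NULL
  - ticket 3 (Stale cache): blocked_by=NULL -> NULL
  - ticket 4 (Memory leak): blocked_by=1 -> Wrong total
  - ticket 5 (Wrong timezone): blocked_by=NULL -> NULL

SQL:
SELECT a.title, b.name AS agent, c.title AS blocked_by
FROM tickets a
LEFT JOIN agents b ON a.agent_id = b.id
LEFT JOIN tickets c ON a.blocked_by = c.id

Result:
title          | agent | blocked_by 
---------------+-------+------------
Wrong total    | NULL  | NULL       
Bad redirect   | Tina  | NULL       
Stale cache    | Tina  | NULL       
Memory leak    | Tina  | Wrong total
Wrong timezone | Aaron | NULL       


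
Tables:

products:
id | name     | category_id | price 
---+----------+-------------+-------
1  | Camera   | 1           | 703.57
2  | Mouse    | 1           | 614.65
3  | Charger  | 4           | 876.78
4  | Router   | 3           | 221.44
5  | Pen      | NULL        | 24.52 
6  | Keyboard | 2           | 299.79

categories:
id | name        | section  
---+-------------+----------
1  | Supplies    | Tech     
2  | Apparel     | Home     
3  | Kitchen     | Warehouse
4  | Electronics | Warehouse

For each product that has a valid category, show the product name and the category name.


INNER JOIN keeps only products rows whose category_id matches an id in categories. Walk through each product:
  - product 1 (Camera): category_id=1 -> matches Supplies
  - product 2 (Mouse): category_id=1 -> matches Supplies
  - product 3 (Charger): category_id=4 -> matches Electronics
  - product 4 (Router): category_id=3 -> matches Kitchen
  - product 5 (Pen): category_id=NULL, no match -> dropped
  - product 6 (Keyboard): category_id=2 -> matches Apparel
So 1 of 6 rows is dropped.

SQL:
SELECT a.name, b.name AS category
FROM products a
INNER JOIN categories b ON a.category_id = b.id

Result:
name     | category   
---------+------------
Camera   | Supplies   
Mouse    | Supplies   
Charger  | Electronics
Router   | Kitchen    
Keyboard | Apparel    


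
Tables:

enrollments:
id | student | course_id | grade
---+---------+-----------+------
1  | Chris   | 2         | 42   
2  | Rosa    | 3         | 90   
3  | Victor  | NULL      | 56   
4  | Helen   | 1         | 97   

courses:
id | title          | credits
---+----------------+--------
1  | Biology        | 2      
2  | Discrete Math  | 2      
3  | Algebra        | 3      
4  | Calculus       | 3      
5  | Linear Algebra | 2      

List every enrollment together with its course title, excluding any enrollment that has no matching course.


INNER JOIN keeps only enrollments rows whose course_id matches an id in courses. Walk through each enrollment:
  - enrollment 1 (Chris): course_id=2 -> matches Discrete Math
  - enrollment 2 (Rosa): course_id=3 -> matches Algebra
  - enrollment 3 (Victor): course_id=NULL, no match -> dropped
  - enrollment 4 (Helen): course_id=1 -> matches Biology
So 1 of 4 rows is dropped.

SQL:
SELECT a.student, b.title AS course
FROM enrollments a
INNER JOIN courses b ON a.course_id = b.id

Result:
student | course       
--------+--------------
Chris   | Discrete Math
Rosa    | Algebra      
Helen   | Biology      


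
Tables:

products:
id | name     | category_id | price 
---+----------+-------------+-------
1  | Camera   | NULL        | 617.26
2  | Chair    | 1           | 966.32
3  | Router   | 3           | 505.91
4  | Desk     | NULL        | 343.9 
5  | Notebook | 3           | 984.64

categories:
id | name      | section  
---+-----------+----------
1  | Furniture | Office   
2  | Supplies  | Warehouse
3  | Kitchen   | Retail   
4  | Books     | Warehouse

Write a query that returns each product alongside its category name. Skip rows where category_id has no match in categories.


INNER JOIN keeps only products rows whose category_id matches an id in categories. Walk through each product:
  - product 1 (Camera): category_id=NULL, no match -> dropped
  - product 2 (Chair): category_id=1 -> matches Furniture
  - product 3 (Router): category_id=3 -> matches Kitchen
  - product 4 (Desk): category_id=NULL, no match -> dropped
  - product 5 (Notebook): category_id=3 -> matches Kitchen
So 2 of 5 rows are dropped.

SQL:
SELECT a.name, b.name AS category
FROM products a
INNER JOIN categories b ON a.category_id = b.id

Result:
name     | category 
---------+----------
Chair    | Furniture
Router   | Kitchen  
Notebook | Kitchen  


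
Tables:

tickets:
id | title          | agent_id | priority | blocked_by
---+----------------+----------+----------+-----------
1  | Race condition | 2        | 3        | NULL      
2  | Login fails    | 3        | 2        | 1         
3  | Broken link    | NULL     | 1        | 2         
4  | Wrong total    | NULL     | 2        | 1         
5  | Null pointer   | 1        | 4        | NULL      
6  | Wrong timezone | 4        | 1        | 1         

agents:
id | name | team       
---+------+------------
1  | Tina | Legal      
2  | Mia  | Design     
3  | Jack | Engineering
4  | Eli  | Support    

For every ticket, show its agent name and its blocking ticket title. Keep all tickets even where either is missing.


Two LEFT JOINs from the same base table tickets: one to agents via agent_id, one to tickets itself via blocked_by. Both are LEFT so every ticket is preserved.
Match against agents:
  - ticket 1 (Race condition): agent_id=2 -> matches Mia
  - ticket 2 (Login fails): agent_id=3 -> matches Jack
  - ticket 3 (Broken link): agent_id=NULL, no match -> kept with NULL
  - ticket 4 (Wrong total): agent_id=NULL, no match -> kept with NULL
  - ticket 5 (Null pointer): agent_id=1 -> matches Tina
  - ticket 6 (Wrong timezone): agent_id=4 -> matches Eli
Match against tickets (self):
  - ticket 1 (Race condition): blocked_by=NULL -> NULL
  - ticket 2 (Login fails): blocked_by=1 -> Race condition
  - ticket 3 (Broken link): blocked_by=2 -> Login fails
  - ticket 4 (Wrong total): blocked_by=1 -> Race condition
  - ticket 5 (Null pointer): blocked_by=NULL -> NULL
  - ticket 6 (Wrong timezone): blocked_by=1 -> Race condition

SQL:
SELECT a.title, b.name AS agent, c.title AS blocked_by
FROM tickets a
LEFT JOIN agents b ON a.agent_id = b.id
LEFT JOIN tickets c ON a.blocked_by = c.id

Result:
title          | agent | blocked_by    
---------------+-------+---------------
Race condition | Mia   | NULL          
Login fails    | Jack  | Race condition
Broken link    | NULL  | Login fails   
Wrong total    | NULL  | Race condition
Null pointer   | Tina  | NULL          
Wrong timezone | Eli   | Race condition


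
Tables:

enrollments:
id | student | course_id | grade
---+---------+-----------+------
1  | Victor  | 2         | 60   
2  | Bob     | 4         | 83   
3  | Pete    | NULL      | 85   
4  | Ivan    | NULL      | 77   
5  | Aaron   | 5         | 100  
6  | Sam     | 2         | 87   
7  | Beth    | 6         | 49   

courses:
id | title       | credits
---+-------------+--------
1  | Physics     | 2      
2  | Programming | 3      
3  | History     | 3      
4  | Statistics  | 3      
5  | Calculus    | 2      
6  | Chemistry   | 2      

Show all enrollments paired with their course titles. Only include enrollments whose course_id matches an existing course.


INNER JOIN keeps only enrollments rows whose course_id matches an id in courses. Walk through each enrollment:
  - enrollment 1 (Victor): course_id=2 -> matches Programming
  - enrollment 2 (Bob): course_id=4 -> matches Statistics
  - enrollment 3 (Pete): course_id=NULL, no match -> dropped
  - enrollment 4 (Ivan): course_id=NULL, no match -> dropped
  - enrollment 5 (Aaron): course_id=5 -> matches Calculus
  - enrollment 6 (Sam): course_id=2 -> matches Programming
  - enrollment 7 (Beth): course_id=6 -> matches Chemistry
So 2 of 7 rows are dropped.

SQL:
SELECT a.student, b.title AS course
FROM enrollments a
INNER JOIN courses b ON a.course_id = b.id

Result:
student | course     
--------+------------
Victor  | Programming
Bob     | Statistics 
Aaron   | Calculus   
Sam     | Programming
Beth    | Chemistry  


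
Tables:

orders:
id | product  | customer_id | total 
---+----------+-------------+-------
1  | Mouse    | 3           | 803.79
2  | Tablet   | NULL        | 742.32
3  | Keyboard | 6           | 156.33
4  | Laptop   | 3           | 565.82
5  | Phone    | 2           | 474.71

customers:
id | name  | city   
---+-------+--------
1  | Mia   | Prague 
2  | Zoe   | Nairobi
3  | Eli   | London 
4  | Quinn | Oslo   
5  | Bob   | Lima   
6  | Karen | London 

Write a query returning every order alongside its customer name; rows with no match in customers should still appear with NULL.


LEFT JOIN keeps every row from orders (the left table); where customer_id has no match in customers, the customer columns become NULL. Walk through each order:
  - order 1 (Mouse): customer_id=3 -> matches Eli
  - order 2 (Tablet): customer_id=NULL, no match -> kept with NULL
  - order 3 (Keyboard): customer_id=6 -> matches Karen
  - order 4 (Laptop): customer_id=3 -> matches Eli
  - order 5 (Phone): customer_id=2 -> matches Zoe
All 5 rows appear; 1 has NULL customer.

SQL:
SELECT a.product, b.name AS customer
FROM orders a
LEFT JOIN customers b ON a.customer_id = b.id

Result:
product  | customer
---------+---------
Mouse    | Eli     
Tablet   | NULL    
Keyboard | Karen   
Laptop   | Eli     
Phone    | Zoe     


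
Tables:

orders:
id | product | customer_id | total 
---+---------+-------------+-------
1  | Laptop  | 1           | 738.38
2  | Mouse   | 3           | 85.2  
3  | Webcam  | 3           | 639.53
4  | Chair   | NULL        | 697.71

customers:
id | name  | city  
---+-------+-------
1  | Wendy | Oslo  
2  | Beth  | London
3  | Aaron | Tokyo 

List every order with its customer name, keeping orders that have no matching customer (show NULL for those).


LEFT JOIN keeps every row from orders (the left table); where customer_id has no match in customers, the customer columns become NULL. Walk through each order:
  - order 1 (Laptop): customer_id=1 -> matches Wendy
  - order 2 (Mouse): customer_id=3 -> matches Aaron
  - order 3 (Webcam): customer_id=3 -> matches Aaron
  - order 4 (Chair): customer_id=NULL, no match -> kept with NULL
All 4 rows appear; 1 has NULL customer.

SQL:
SELECT a.product, b.name AS customer
FROM orders a
LEFT JOIN customers b ON a.customer_id = b.id

Result:
product | customer
--------+---------
Laptop  | Wendy   
Mouse   | Aaron   
Webcam  | Aaron   
Chair   | NULL    


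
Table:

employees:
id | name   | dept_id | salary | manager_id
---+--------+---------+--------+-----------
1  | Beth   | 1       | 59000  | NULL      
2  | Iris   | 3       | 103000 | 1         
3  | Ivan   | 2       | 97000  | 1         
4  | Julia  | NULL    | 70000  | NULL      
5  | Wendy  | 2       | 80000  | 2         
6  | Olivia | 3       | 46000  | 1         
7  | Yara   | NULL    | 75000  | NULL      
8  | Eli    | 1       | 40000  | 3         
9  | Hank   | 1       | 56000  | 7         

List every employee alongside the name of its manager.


This is a self-join: employees is joined to a second copy of itself, matching each row's manager_id to another row's id. Use LEFT JOIN so rows with manager_id=NULL are kept.
  - employee 1 (Beth): manager_id=NULL -> NULL
  - employee 2 (Iris): manager_id=1 -> Beth
  - employee 3 (Ivan): manager_id=1 -> Beth
  - employee 4 (Julia): manager_id=NULL -> NULL
  - employee 5 (Wendy): manager_id=2 -> Iris
  - employee 6 (Olivia): manager_id=1 -> Beth
  - employee 7 (Yara): manager_id=NULL -> NULL
  - employee 8 (Eli): manager_id=3 -> Ivan
  - employee 9 (Hank): manager_id=7 -> Yara

SQL:
SELECT a.name AS item, b.name AS manager
FROM employees a
LEFT JOIN employees b ON a.manager_id = b.id

Result:
item   | manager
-------+--------
Beth   | NULL   
Iris   | Beth   
Ivan   | Beth   
Julia  | NULL   
Wendy  | Iris   
Olivia | Beth   
Yara   | NULL   
Eli    | Ivan   
Hank   | Yara   


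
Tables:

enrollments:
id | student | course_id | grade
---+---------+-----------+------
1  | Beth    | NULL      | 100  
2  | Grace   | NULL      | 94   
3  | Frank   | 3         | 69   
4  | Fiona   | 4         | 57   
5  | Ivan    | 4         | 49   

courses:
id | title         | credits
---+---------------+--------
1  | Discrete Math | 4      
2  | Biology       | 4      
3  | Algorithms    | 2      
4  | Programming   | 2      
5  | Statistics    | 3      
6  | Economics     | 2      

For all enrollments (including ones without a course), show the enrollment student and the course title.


LEFT JOIN keeps every row from enrollments (the left table); where course_id has no match in courses, the course columns become NULL. Walk through each enrollment:
  - enrollment 1 (Beth): course_id=NULL, no match -> kept with NULL
  - enrollment 2 (Grace): course_id=NULL, no match -> kept with NULL
  - enrollment 3 (Frank): course_id=3 -> matches Algorithms
  - enrollment 4 (Fiona): course_id=4 -> matches Programming
  - enrollment 5 (Ivan): course_id=4 -> matches Programming
All 5 rows appear; 2 have NULL course.

SQL:
SELECT a.student, b.title AS course
FROM enrollments a
LEFT JOIN courses b ON a.course_id = b.id

Result:
student | course     
--------+------------
Beth    | NULL       
Grace   | NULL       
Frank   | Algorithms 
Fiona   | Programming
Ivan    | Programming


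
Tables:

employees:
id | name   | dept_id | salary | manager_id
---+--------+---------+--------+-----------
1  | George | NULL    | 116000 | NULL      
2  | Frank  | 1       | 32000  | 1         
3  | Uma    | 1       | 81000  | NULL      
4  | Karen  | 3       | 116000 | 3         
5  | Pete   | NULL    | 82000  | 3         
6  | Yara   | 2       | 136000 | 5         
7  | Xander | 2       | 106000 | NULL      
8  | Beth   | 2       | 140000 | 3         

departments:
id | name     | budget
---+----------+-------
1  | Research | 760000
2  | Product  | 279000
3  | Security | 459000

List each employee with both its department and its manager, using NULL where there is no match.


Two LEFT JOINs from the same base table employees: one to departments via dept_id, one to employees itself via manager_id. Both are LEFT so every employee is preserved.
Match against departments:
  - employee 1 (George): dept_id=NULL, no match -> kept with NULL
  - employee 2 (Frank): dept_id=1 -> matches Research
  - employee 3 (Uma): dept_id=1 -> matches Research
  - employee 4 (Karen): dept_id=3 -> matches Security
  - employee 5 (Pete): dept_id=NULL, no match -> kept with NULL
  - employee 6 (Yara): dept_id=2 -> matches Product
  - employee 7 (Xander): dept_id=2 -> matches Product
  - employee 8 (Beth): dept_id=2 -> matches Product
Match against employees (self):
  - employee 1 (George): manager_id=NULL -> NULL
  - employee 2 (Frank): manager_id=1 -> George
  - employee 3 (Uma): manager_id=NULL -> NULL
  - employee 4 (Karen): manager_id=3 -> Uma
  - employee 5 (Pete): manager_id=3 -> Uma
  - employee 6 (Yara): manager_id=5 -> Pete
  - employee 7 (Xander): manager_id=NULL -> NULL
  - employee 8 (Beth): manager_id=3 -> Uma

SQL:
SELECT a.name, b.name AS department, c.name AS manager
FROM employees a
LEFT JOIN departments b ON a.dept_id = b.id
LEFT JOIN employees c ON a.manager_id = c.id

Result:
name   | department | manager
-------+------------+--------
George | NULL       | NULL   
Frank  | Research   | George 
Uma    | Research   | NULL   
Karen  | Security   | Uma    
Pete   | NULL       | Uma    
Yara   | Product    | Pete   
Xander | Product    | NULL   
Beth   | Product    | Uma    
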